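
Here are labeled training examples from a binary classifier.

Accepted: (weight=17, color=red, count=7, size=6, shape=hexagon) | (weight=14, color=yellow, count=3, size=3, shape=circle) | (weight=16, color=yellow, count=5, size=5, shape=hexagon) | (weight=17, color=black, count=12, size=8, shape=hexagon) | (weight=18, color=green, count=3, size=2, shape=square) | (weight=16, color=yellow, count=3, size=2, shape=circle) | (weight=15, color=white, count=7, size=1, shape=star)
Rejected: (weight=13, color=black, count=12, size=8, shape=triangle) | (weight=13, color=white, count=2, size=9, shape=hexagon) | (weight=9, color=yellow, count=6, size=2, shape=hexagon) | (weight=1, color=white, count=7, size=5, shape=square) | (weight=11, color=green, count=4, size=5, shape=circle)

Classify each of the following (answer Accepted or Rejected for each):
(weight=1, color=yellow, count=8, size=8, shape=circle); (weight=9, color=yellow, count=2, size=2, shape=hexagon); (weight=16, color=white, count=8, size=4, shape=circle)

Rejected, Rejected, Accepted

One predicate separates the groups cleanly: weight ≥ 14.
(weight=1, color=yellow, count=8, size=8, shape=circle) → weight = 1 → Rejected.
(weight=9, color=yellow, count=2, size=2, shape=hexagon) → weight = 9 → Rejected.
(weight=16, color=white, count=8, size=4, shape=circle) → weight = 16 → Accepted.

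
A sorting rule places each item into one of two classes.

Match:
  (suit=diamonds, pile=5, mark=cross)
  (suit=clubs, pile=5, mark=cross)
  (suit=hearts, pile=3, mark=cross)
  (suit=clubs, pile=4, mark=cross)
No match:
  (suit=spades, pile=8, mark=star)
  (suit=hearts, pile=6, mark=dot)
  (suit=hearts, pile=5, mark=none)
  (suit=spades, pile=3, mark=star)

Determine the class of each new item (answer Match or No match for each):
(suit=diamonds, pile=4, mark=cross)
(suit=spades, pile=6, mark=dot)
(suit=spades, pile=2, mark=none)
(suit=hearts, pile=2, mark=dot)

Match, No match, No match, No match

The pattern is that an item is 'Match' exactly when: mark is cross.
(suit=diamonds, pile=4, mark=cross): Match (mark is cross). (suit=spades, pile=6, mark=dot): No match (mark is dot). (suit=spades, pile=2, mark=none): No match (mark is none). (suit=hearts, pile=2, mark=dot): No match (mark is dot).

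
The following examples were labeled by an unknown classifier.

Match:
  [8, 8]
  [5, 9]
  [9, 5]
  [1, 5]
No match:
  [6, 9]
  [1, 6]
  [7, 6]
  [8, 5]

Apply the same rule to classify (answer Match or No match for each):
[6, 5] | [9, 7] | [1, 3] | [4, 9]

Every 'Match' example satisfies: sum is even. None of the 'No match' examples do.
[6, 5]: 6+5 = 11 — fails this test, so No match. [9, 7]: 9+7 = 16 — has this property, so Match. [1, 3]: 1+3 = 4 — has this property, so Match. [4, 9]: 4+9 = 13 — fails this test, so No match.

No match, Match, Match, No match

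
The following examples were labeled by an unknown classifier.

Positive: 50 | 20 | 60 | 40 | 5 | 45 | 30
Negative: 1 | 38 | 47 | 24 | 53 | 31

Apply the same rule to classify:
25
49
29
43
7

Positive, Negative, Negative, Negative, Negative

The classifier is using: multiple of 5.
25: Positive (25 = 5·5).
49: Negative (49 = 5·9 + 4).
29: Negative (29 = 5·5 + 4).
43: Negative (43 = 5·8 + 3).
7: Negative (7 = 5·1 + 2).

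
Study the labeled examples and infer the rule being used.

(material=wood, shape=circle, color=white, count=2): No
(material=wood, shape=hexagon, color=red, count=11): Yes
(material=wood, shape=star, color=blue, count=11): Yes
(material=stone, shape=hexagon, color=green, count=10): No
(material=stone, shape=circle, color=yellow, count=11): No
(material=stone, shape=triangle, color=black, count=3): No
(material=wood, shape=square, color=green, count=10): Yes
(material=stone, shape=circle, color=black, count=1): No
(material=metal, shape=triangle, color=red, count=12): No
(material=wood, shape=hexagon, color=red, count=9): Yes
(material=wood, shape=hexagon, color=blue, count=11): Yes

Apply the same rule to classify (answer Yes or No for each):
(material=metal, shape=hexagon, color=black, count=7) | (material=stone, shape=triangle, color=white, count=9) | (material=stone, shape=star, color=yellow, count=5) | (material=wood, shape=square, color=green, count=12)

No, No, No, Yes

The distinguishing property — material is wood AND count ≥ 3 — holds for all the 'Yes' cases and none of the 'No' cases.
(material=metal, shape=hexagon, color=black, count=7): No (material is metal, count = 7). (material=stone, shape=triangle, color=white, count=9): No (material is stone, count = 9). (material=stone, shape=star, color=yellow, count=5): No (material is stone, count = 5). (material=wood, shape=square, color=green, count=12): Yes (material is wood, count = 12).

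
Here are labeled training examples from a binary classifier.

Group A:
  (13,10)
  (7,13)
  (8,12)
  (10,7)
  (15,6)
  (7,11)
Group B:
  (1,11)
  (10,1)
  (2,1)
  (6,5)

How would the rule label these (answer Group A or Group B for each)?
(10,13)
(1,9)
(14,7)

Group A, Group B, Group A

A rule that fits every label: sum ≥ 17 — true of each 'Group A' example, false of each 'Group B' one.
(10,13): 10+13 = 23 — has this property, so Group A.
(1,9): 1+9 = 10 — lacks this property, so Group B.
(14,7): 14+7 = 21 — has this property, so Group A.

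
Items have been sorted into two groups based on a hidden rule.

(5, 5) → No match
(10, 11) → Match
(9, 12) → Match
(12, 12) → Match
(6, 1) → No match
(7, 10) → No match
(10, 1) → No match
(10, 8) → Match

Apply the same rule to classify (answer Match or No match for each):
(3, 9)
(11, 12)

One predicate separates the groups cleanly: sum ≥ 18.
(3, 9): 3+9 = 12, doesn't qualify → No match. (11, 12): 11+12 = 23, matches → Match.

No match, Match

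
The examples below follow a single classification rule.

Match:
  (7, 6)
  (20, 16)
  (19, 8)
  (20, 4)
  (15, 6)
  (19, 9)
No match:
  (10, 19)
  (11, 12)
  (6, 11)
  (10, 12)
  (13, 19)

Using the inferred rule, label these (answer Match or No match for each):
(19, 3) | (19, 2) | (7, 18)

Match, Match, No match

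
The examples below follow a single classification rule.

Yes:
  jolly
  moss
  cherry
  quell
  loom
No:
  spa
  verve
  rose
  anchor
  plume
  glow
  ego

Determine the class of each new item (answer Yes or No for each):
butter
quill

Yes, Yes

All 'Yes' examples share one property — has a double letter — and every 'No' example lacks it.
Yes: butter, since 'tt' doubled.
Yes: quill, since 'll' doubled.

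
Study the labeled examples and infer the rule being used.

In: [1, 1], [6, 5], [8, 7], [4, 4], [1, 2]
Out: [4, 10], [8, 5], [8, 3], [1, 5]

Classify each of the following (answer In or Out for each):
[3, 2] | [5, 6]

In, In

'In' ⟺ |first − second| ≤ 1.
[3, 2]: |3−2| = 1 — passes, so In. [5, 6]: |5−6| = 1 — passes, so In.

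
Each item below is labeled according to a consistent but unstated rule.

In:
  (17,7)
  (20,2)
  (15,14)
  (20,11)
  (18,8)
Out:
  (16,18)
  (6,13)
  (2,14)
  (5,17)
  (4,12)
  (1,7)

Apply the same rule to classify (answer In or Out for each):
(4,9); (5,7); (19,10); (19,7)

Out, Out, In, In

The simplest hypothesis consistent with all the labels is: first > second.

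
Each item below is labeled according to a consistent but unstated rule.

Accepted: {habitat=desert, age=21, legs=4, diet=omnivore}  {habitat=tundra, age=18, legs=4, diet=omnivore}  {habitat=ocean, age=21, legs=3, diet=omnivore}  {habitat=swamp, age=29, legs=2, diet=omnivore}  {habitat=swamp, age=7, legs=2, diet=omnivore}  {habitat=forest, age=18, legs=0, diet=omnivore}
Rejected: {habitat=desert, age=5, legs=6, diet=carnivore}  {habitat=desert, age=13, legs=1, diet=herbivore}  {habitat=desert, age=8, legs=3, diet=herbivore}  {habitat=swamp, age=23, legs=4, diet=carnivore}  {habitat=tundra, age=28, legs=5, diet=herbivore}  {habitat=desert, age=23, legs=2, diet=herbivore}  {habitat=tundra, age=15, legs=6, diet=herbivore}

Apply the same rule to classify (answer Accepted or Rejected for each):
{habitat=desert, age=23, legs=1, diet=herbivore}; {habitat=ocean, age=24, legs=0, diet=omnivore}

One predicate separates the groups cleanly: diet is omnivore.

Rejected, Accepted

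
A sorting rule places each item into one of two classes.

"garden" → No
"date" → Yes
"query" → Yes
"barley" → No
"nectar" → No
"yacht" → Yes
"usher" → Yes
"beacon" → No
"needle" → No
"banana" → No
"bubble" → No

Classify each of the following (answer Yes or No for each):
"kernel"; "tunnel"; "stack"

No, No, Yes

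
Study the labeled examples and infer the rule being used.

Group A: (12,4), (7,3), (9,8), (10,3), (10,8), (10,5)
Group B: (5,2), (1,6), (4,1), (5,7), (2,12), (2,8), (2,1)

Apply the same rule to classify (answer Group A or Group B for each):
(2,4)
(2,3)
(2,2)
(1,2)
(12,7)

All 'Group A' examples share one property — first ≥ 6 — and every 'Group B' example lacks it.
(2,4): first 2, does not satisfy this → Group B. (2,3): first 2, does not satisfy this → Group B. (2,2): first 2, does not satisfy this → Group B. (1,2): first 1, does not satisfy this → Group B. (12,7): first 12, checks out → Group A.

Group B, Group B, Group B, Group B, Group A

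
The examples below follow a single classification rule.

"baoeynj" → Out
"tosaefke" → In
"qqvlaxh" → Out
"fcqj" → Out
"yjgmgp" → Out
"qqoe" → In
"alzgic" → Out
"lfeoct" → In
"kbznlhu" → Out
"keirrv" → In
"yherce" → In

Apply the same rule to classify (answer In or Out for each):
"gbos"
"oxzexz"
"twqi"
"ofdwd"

Out, In, Out, Out

The rule appears to be: even length AND contains 'e'.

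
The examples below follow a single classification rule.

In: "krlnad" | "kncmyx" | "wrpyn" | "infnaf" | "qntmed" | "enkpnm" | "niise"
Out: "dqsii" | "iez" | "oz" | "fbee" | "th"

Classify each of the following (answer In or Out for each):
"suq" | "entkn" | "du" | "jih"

Out, In, Out, Out

The distinguishing property — contains 'n' — holds for all the 'In' cases and none of the 'Out' cases.
Out: "suq", since no 'n'.
In: "entkn", since has 'n'.
Out: "du", since no 'n'.
Out: "jih", since no 'n'.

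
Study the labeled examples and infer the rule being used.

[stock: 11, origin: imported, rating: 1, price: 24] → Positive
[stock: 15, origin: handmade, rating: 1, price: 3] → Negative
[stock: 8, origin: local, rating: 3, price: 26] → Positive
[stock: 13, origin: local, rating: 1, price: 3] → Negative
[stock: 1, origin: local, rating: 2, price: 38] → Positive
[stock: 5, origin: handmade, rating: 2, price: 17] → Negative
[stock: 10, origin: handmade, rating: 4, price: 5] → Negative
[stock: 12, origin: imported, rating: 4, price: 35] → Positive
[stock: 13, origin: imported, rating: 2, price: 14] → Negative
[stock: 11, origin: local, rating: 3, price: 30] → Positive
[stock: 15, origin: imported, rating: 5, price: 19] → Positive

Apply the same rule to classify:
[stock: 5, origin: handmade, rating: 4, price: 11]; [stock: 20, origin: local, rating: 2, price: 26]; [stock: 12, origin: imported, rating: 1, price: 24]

Negative, Positive, Positive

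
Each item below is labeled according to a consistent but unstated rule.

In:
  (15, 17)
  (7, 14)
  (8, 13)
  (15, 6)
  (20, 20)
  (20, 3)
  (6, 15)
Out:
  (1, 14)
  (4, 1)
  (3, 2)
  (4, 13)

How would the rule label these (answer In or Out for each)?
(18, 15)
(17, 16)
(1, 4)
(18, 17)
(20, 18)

The distinguishing property — sum ≥ 21 — holds for all the 'In' cases and none of the 'Out' cases.
(18, 15): 18+15 = 33 — matches, so In. (17, 16): 17+16 = 33 — matches, so In. (1, 4): 1+4 = 5 — does not pass, so Out. (18, 17): 18+17 = 35 — matches, so In. (20, 18): 20+18 = 38 — matches, so In.

In, In, Out, In, In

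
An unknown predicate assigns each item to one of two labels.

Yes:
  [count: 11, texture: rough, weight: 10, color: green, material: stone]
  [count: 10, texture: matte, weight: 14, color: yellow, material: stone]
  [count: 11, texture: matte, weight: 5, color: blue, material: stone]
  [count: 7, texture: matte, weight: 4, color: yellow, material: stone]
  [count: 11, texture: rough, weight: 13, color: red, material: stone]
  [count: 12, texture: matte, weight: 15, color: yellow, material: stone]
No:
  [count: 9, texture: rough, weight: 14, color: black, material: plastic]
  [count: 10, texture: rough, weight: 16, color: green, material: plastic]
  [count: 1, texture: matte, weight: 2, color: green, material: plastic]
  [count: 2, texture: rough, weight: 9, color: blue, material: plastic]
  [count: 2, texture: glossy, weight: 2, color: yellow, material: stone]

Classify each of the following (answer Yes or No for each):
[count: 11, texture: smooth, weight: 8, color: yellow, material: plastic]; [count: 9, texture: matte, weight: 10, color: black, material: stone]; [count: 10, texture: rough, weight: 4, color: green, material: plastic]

No, Yes, No

All 'Yes' examples share one property — material is stone AND count ≥ 7 — and every 'No' example lacks it.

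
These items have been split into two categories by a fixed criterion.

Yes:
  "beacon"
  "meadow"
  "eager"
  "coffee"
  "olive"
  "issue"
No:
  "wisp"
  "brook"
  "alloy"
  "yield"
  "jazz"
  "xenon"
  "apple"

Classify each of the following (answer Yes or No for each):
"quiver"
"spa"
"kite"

Yes, No, No

The rule appears to be: has ≥ 3 vowels.
"quiver" — 3 vowels, hence Yes. "spa" — 1 vowel, hence No. "kite" — 2 vowels, hence No.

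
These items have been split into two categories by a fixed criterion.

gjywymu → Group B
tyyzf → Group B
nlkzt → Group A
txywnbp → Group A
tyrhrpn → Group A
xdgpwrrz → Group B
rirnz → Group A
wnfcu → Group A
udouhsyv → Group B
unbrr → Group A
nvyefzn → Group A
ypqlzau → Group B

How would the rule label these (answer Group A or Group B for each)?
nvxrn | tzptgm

The distinguishing property — contains 'n' — holds for all the 'Group A' cases and none of the 'Group B' cases.

Group A, Group B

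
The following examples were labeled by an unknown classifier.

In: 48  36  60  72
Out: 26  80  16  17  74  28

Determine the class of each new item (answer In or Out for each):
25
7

Out, Out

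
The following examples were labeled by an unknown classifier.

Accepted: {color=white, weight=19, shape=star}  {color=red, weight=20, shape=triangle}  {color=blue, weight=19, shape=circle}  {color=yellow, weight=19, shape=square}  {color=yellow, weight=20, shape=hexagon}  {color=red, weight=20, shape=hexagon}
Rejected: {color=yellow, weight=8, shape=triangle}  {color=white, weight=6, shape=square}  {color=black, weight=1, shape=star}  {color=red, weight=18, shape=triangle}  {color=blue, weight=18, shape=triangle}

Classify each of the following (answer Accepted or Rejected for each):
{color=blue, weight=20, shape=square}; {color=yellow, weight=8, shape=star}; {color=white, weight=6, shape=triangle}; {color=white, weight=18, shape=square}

The simplest hypothesis consistent with all the labels is: weight ≥ 19.
{color=blue, weight=20, shape=square}: Accepted (weight = 20). {color=yellow, weight=8, shape=star}: Rejected (weight = 8). {color=white, weight=6, shape=triangle}: Rejected (weight = 6). {color=white, weight=18, shape=square}: Rejected (weight = 18).

Accepted, Rejected, Rejected, Rejected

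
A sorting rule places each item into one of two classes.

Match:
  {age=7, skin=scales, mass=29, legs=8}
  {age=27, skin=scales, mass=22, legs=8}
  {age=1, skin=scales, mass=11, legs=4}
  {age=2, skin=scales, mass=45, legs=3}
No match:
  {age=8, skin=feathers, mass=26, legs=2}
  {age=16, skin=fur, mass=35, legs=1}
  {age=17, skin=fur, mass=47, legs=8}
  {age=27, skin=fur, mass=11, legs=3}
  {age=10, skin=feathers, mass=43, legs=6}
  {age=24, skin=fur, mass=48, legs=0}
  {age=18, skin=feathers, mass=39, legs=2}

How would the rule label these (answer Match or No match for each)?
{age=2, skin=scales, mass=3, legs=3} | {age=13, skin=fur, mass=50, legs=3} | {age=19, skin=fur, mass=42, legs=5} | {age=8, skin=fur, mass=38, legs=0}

Rule: skin is scales. This holds for each 'Match' example and fails for each 'No match' one.

Match, No match, No match, No match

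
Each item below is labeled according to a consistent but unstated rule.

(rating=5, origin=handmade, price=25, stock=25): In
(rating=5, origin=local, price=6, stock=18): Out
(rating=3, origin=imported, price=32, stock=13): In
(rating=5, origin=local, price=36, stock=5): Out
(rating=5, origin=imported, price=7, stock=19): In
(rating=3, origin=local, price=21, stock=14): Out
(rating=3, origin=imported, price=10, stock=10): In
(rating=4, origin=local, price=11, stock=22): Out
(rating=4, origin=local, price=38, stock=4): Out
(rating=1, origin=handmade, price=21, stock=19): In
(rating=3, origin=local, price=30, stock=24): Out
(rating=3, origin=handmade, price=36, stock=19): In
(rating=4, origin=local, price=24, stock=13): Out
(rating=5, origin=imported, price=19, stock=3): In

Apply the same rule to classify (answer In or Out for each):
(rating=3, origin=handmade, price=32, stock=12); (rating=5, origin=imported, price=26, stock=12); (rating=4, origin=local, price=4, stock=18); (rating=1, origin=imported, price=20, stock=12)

The distinguishing property — origin is not local — holds for all the 'In' cases and none of the 'Out' cases.
(rating=3, origin=handmade, price=32, stock=12) → origin is handmade → In.
(rating=5, origin=imported, price=26, stock=12) → origin is imported → In.
(rating=4, origin=local, price=4, stock=18) → origin is local → Out.
(rating=1, origin=imported, price=20, stock=12) → origin is imported → In.

In, In, Out, In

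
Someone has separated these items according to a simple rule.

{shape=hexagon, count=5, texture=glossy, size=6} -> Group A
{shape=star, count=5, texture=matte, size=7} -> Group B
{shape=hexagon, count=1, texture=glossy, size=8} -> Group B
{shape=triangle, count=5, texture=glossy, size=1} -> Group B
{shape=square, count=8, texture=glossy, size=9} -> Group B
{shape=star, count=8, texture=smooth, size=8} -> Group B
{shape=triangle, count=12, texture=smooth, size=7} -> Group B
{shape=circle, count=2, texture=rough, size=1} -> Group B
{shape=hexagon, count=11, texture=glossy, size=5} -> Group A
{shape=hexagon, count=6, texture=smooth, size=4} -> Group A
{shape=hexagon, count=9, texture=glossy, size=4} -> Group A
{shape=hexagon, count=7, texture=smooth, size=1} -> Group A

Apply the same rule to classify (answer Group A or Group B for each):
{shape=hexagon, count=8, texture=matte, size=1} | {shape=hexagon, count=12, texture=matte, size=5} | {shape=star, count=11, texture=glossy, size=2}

Group A, Group A, Group B

The simplest hypothesis consistent with all the labels is: shape is hexagon AND size ≤ 6.
{shape=hexagon, count=8, texture=matte, size=1}: Group A (shape is hexagon, size = 1).
{shape=hexagon, count=12, texture=matte, size=5}: Group A (shape is hexagon, size = 5).
{shape=star, count=11, texture=glossy, size=2}: Group B (shape is star, size = 2).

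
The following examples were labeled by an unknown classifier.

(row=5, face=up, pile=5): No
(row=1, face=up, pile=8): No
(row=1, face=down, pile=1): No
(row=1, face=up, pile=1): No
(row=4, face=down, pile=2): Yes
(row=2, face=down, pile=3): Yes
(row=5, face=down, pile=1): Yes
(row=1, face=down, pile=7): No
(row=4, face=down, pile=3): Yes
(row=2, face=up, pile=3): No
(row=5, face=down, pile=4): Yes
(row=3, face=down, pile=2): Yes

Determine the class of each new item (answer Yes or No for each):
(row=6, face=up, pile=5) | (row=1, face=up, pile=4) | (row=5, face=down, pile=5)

No, No, Yes

The rule appears to be: face is down AND row ≥ 2.
(row=6, face=up, pile=5): face is up, row = 6 — does not fit, so No.
(row=1, face=up, pile=4): face is up, row = 1 — does not fit, so No.
(row=5, face=down, pile=5): face is down, row = 5 — matches, so Yes.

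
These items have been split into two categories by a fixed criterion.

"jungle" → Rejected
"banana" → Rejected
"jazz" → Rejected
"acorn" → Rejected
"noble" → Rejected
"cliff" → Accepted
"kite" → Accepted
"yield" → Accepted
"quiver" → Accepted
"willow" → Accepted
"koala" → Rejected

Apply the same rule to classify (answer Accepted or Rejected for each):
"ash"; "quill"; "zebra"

Looking at the examples, the only property every 'Accepted' case has and every 'Rejected' case lacks is: contains 'i'.
Rejected: "ash", since no 'i'. Accepted: "quill", since has 'i'. Rejected: "zebra", since no 'i'.

Rejected, Accepted, Rejected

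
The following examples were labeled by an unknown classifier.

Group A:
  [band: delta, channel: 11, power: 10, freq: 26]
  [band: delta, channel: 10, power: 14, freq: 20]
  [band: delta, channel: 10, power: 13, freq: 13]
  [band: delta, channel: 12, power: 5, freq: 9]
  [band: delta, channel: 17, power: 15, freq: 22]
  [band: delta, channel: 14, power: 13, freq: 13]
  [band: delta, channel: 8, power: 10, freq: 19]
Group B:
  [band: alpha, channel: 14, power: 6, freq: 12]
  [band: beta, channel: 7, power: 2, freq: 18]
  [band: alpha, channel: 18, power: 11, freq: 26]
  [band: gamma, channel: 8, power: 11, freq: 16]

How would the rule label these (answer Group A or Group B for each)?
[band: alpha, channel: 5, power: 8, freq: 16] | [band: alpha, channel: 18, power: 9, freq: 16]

The common property of the 'Group A' items is: band is delta. No 'Group B' item has it.
[band: alpha, channel: 5, power: 8, freq: 16] — band is alpha, hence Group B. [band: alpha, channel: 18, power: 9, freq: 16] — band is alpha, hence Group B.

Group B, Group B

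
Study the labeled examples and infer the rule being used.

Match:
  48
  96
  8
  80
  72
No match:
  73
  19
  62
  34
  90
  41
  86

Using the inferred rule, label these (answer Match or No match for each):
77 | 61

No match, No match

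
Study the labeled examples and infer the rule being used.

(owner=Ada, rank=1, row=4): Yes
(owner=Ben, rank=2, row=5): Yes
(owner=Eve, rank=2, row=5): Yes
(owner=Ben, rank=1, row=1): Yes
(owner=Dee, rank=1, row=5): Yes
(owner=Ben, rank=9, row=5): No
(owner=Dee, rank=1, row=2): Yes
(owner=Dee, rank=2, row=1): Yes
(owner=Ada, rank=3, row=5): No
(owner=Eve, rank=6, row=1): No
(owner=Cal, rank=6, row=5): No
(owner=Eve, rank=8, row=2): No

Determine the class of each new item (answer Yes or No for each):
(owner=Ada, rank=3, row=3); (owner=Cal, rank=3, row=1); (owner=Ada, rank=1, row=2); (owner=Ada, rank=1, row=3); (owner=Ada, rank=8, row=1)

No, No, Yes, Yes, No

Rule: rank ≤ 2. This holds for each 'Yes' example and fails for each 'No' one.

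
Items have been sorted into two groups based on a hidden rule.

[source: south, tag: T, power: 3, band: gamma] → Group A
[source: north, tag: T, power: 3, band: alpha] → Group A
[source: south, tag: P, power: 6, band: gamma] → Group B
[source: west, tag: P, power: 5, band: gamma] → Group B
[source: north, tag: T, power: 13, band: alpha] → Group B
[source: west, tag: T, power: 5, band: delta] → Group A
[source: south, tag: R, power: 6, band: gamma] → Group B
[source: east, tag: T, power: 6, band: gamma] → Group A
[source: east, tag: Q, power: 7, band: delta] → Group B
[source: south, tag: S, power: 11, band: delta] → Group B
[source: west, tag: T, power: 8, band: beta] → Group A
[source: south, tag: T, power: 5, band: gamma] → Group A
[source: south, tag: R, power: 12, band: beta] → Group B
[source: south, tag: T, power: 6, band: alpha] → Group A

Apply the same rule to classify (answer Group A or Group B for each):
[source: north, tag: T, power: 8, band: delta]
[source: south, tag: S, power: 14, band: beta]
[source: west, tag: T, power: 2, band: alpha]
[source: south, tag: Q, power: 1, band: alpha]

The rule appears to be: tag is T AND power ≤ 8.
[source: north, tag: T, power: 8, band: delta]: tag is T, power = 8, checks out → Group A. [source: south, tag: S, power: 14, band: beta]: tag is S, power = 14, does not fit → Group B. [source: west, tag: T, power: 2, band: alpha]: tag is T, power = 2, checks out → Group A. [source: south, tag: Q, power: 1, band: alpha]: tag is Q, power = 1, does not fit → Group B.

Group A, Group B, Group A, Group B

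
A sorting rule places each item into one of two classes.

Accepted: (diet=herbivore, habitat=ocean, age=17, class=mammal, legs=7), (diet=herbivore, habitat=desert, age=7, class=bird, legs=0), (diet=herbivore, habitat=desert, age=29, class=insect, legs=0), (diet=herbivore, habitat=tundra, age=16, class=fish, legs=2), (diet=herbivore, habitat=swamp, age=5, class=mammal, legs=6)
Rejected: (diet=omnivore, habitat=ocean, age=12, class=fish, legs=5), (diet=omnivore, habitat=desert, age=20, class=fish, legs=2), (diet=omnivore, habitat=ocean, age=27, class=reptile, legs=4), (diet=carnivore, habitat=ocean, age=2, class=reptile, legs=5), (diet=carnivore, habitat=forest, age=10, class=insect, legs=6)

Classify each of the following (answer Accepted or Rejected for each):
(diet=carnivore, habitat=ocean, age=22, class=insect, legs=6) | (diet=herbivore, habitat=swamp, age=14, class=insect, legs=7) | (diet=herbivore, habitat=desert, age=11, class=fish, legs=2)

The simplest hypothesis consistent with all the labels is: diet is herbivore.

Rejected, Accepted, Accepted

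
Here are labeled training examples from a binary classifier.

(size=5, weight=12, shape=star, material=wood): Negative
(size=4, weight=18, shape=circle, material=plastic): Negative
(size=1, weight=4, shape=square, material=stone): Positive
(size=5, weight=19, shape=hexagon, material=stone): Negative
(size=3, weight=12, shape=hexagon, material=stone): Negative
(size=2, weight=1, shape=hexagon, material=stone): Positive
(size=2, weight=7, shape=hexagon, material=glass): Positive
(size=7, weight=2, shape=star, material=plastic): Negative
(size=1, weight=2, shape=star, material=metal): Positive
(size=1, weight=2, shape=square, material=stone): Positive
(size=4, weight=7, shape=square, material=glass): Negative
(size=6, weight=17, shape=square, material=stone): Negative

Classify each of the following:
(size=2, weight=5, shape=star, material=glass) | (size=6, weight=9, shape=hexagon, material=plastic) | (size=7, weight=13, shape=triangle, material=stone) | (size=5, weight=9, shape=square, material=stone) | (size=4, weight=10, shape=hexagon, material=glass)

Positive, Negative, Negative, Negative, Negative

'Positive' ⟺ size ≤ 2.
(size=2, weight=5, shape=star, material=glass) → size = 2 → Positive. (size=6, weight=9, shape=hexagon, material=plastic) → size = 6 → Negative. (size=7, weight=13, shape=triangle, material=stone) → size = 7 → Negative. (size=5, weight=9, shape=square, material=stone) → size = 5 → Negative. (size=4, weight=10, shape=hexagon, material=glass) → size = 4 → Negative.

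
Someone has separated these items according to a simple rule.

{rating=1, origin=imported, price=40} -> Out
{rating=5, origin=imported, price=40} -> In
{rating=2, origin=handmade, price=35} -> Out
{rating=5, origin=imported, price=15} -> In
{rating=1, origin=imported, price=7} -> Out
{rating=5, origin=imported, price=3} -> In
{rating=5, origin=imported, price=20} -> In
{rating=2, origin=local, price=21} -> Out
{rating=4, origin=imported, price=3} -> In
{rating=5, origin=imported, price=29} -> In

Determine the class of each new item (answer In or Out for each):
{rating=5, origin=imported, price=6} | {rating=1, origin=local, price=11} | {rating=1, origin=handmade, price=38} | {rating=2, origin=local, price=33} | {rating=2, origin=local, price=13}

In, Out, Out, Out, Out

The pattern is that an item is 'In' exactly when: rating ≥ 4.
{rating=5, origin=imported, price=6} — rating = 5, hence In. {rating=1, origin=local, price=11} — rating = 1, hence Out. {rating=1, origin=handmade, price=38} — rating = 1, hence Out. {rating=2, origin=local, price=33} — rating = 2, hence Out. {rating=2, origin=local, price=13} — rating = 2, hence Out.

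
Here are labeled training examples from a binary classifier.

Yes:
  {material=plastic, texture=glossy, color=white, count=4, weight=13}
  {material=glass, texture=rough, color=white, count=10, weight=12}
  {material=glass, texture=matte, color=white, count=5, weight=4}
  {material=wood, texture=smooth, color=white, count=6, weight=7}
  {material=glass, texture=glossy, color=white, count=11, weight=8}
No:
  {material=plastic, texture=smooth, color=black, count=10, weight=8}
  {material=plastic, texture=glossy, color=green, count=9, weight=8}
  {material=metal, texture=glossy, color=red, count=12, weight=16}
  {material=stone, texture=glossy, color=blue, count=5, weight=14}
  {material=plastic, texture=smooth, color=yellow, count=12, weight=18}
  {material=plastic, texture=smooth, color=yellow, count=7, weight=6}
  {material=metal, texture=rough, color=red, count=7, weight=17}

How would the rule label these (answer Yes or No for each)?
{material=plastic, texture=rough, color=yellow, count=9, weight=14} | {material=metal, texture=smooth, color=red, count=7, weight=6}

The pattern is that an item is 'Yes' exactly when: color is white.
{material=plastic, texture=rough, color=yellow, count=9, weight=14} → color is yellow → No. {material=metal, texture=smooth, color=red, count=7, weight=6} → color is red → No.

No, No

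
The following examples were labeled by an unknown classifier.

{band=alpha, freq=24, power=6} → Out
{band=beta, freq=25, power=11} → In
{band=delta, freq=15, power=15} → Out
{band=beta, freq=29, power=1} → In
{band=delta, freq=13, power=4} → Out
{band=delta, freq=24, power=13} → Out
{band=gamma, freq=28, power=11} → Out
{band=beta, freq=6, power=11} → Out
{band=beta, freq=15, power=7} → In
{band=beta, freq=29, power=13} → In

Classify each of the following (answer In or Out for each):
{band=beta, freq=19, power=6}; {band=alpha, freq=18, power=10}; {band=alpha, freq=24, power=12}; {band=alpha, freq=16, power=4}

The distinguishing property — band is beta AND freq ≥ 13 — holds for all the 'In' cases and none of the 'Out' cases.

In, Out, Out, Out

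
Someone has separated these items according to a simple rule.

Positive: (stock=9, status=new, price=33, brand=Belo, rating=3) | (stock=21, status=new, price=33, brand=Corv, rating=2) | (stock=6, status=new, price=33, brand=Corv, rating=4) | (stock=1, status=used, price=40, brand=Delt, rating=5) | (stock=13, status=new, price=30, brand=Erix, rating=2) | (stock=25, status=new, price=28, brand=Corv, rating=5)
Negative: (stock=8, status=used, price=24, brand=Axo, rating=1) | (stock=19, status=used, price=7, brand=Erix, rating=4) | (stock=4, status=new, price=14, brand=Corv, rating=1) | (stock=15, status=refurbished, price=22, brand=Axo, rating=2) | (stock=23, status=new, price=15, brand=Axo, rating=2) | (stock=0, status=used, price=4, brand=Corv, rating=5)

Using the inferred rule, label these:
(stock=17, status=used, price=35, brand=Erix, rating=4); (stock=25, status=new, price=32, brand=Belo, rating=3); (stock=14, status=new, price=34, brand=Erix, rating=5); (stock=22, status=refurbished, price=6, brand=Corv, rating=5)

The classifier is using: price ≥ 28.
(stock=17, status=used, price=35, brand=Erix, rating=4): price = 35, meets the rule → Positive. (stock=25, status=new, price=32, brand=Belo, rating=3): price = 32, meets the rule → Positive. (stock=14, status=new, price=34, brand=Erix, rating=5): price = 34, meets the rule → Positive. (stock=22, status=refurbished, price=6, brand=Corv, rating=5): price = 6, doesn't match → Negative.

Positive, Positive, Positive, Negative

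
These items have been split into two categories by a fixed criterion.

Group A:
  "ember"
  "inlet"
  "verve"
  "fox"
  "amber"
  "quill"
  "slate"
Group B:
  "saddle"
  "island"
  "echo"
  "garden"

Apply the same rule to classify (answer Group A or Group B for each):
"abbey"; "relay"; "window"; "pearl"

Group A, Group A, Group B, Group A

One predicate separates the groups cleanly: odd length.
"abbey" — length 5, hence Group A. "relay" — length 5, hence Group A. "window" — length 6, hence Group B. "pearl" — length 5, hence Group A.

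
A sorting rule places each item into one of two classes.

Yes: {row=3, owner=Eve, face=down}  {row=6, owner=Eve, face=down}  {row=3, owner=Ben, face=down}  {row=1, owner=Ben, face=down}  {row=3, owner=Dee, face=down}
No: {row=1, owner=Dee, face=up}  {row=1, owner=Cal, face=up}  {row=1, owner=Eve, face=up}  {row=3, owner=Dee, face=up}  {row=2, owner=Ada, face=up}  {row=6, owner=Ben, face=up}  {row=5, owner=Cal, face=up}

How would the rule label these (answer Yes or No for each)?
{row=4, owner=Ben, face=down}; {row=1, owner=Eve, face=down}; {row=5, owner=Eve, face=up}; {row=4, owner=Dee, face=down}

The simplest hypothesis consistent with all the labels is: face is down.
{row=4, owner=Ben, face=down}: Yes (face is down). {row=1, owner=Eve, face=down}: Yes (face is down). {row=5, owner=Eve, face=up}: No (face is up). {row=4, owner=Dee, face=down}: Yes (face is down).

Yes, Yes, No, Yes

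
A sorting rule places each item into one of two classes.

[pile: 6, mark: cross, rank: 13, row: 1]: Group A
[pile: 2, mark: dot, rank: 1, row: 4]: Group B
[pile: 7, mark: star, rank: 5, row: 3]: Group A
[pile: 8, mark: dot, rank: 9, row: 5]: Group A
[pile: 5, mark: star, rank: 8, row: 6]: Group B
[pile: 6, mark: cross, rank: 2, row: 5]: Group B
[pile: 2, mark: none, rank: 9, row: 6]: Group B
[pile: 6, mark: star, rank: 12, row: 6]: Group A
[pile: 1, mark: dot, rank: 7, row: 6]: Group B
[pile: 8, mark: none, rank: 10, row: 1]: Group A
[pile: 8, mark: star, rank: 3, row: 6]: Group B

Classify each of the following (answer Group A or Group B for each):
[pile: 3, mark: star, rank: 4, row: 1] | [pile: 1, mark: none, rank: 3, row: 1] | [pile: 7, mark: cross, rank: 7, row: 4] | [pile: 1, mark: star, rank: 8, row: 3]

Group B, Group B, Group A, Group B

Every 'Group A' example satisfies: rank ≥ 5 AND pile ≥ 6. None of the 'Group B' examples do.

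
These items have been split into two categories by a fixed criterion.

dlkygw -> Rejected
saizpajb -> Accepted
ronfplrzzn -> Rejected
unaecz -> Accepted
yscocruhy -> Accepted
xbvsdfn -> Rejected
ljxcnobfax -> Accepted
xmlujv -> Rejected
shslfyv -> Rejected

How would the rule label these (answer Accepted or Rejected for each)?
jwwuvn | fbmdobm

The classifier is using: has ≥ 2 vowels.

Rejected, Rejected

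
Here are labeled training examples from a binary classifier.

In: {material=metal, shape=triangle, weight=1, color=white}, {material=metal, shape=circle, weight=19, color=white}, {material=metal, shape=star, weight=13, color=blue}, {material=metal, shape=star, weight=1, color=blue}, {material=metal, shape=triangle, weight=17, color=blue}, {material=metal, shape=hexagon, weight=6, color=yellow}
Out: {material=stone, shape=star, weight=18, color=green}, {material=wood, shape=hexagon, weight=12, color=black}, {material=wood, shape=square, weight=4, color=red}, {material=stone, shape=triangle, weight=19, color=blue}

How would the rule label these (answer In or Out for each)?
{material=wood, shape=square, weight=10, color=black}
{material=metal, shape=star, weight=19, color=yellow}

Out, In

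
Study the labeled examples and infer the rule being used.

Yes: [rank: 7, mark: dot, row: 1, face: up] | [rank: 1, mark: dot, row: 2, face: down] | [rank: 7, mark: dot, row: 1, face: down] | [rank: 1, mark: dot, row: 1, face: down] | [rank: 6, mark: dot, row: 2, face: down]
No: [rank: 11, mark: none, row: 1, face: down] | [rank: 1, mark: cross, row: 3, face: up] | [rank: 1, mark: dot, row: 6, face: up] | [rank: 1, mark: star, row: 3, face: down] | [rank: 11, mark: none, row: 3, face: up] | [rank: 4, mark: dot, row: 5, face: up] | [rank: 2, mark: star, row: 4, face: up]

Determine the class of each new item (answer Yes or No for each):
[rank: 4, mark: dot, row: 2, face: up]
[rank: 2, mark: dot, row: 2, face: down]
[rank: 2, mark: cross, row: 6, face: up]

Yes, Yes, No

The pattern is that an item is 'Yes' exactly when: mark is dot AND row ≤ 2.
[rank: 4, mark: dot, row: 2, face: up] → mark is dot, row = 2 → Yes. [rank: 2, mark: dot, row: 2, face: down] → mark is dot, row = 2 → Yes. [rank: 2, mark: cross, row: 6, face: up] → mark is cross, row = 6 → No.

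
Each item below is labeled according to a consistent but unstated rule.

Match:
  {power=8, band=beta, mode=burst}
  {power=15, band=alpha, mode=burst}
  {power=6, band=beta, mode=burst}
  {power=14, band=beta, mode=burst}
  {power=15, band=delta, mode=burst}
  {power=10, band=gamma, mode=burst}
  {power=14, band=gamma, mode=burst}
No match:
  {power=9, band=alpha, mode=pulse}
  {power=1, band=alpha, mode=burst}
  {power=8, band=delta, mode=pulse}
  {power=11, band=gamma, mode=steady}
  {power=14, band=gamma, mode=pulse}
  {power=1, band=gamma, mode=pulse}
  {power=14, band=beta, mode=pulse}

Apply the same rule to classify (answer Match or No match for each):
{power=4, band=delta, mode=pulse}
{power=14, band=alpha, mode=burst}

No match, Match

Every 'Match' example satisfies: mode is burst AND power ≥ 6. None of the 'No match' examples do.
{power=4, band=delta, mode=pulse}: mode is pulse, power = 4 — does not pass, so No match.
{power=14, band=alpha, mode=burst}: mode is burst, power = 14 — matches, so Match.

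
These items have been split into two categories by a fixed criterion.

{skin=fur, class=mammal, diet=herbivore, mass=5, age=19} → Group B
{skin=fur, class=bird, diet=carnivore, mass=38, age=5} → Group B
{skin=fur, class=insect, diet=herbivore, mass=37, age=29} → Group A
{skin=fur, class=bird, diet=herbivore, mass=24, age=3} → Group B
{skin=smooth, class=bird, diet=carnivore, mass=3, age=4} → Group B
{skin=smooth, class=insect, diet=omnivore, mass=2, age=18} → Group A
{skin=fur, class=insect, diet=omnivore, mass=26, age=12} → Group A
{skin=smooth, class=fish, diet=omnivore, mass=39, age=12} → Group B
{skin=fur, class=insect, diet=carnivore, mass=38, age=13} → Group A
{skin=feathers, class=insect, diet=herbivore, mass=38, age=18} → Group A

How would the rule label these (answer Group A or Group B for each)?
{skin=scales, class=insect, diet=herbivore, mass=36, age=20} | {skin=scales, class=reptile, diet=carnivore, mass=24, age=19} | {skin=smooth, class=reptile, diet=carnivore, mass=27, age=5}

Group A, Group B, Group B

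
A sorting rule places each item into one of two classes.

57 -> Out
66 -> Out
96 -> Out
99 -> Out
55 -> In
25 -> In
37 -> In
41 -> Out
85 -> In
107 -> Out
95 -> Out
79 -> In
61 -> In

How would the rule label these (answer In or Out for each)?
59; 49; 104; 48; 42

Out, In, Out, Out, Out

One predicate separates the groups cleanly: ≡ 1 (mod 3).
59 — 59 mod 3 = 2, hence Out. 49 — 49 mod 3 = 1, hence In. 104 — 104 mod 3 = 2, hence Out. 48 — 48 mod 3 = 0, hence Out. 42 — 42 mod 3 = 0, hence Out.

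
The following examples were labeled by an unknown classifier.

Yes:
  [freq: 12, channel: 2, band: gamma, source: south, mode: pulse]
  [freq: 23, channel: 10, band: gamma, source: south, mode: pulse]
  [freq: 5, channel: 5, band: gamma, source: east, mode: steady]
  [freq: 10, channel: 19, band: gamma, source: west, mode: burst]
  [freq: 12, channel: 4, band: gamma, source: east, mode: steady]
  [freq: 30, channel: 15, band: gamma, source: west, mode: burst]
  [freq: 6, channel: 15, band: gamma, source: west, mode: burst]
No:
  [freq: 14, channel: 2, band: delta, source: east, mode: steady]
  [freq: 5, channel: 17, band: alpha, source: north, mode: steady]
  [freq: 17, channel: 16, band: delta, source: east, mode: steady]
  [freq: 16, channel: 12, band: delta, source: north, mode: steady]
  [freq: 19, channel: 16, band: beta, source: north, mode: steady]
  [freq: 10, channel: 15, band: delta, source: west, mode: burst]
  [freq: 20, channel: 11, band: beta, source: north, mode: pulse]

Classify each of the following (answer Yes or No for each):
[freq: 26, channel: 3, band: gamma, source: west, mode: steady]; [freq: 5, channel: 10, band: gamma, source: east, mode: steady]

Yes, Yes

'Yes' ⟺ band is gamma.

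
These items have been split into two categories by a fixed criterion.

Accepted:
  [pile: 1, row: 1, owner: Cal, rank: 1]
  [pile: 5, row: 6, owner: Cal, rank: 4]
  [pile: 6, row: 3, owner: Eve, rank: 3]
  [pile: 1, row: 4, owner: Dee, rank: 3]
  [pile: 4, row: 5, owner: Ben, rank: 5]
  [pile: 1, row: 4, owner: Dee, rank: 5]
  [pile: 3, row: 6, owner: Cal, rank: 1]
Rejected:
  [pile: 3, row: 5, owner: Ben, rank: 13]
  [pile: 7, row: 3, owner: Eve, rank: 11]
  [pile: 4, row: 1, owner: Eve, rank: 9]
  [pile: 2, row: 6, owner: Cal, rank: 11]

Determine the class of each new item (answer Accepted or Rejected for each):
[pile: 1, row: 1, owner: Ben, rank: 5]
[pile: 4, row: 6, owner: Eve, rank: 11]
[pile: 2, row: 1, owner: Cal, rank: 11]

Accepted, Rejected, Rejected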